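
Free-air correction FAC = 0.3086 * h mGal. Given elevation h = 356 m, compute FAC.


FAC = 0.3086 * h
= 0.3086 * 356
= 109.8616 mGal

109.8616


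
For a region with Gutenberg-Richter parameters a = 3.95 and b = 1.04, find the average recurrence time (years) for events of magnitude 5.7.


log10(N) = 3.95 - 1.04*5.7 = -1.978
N = 10^-1.978 = 0.01052
T = 1/N = 1/0.01052 = 95.0605 years

95.0605


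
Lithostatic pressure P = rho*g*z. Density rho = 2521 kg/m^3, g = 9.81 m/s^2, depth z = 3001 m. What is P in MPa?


P = rho * g * z / 1e6
= 2521 * 9.81 * 3001 / 1e6
= 74217761.01 / 1e6
= 74.2178 MPa

74.2178


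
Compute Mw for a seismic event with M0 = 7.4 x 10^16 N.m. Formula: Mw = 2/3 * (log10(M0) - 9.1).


log10(M0) = log10(7.4 x 10^16) = 16.8692
Mw = 2/3 * (16.8692 - 9.1)
= 2/3 * 7.7692
= 5.18

5.18


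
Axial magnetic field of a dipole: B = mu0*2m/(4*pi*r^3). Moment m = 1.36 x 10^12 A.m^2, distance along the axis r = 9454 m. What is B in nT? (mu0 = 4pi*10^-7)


m = 1.36 x 10^12 = 1360000000000 A.m^2
2m = 2720000000000 A.m^2
r^3 = 9454^3 = 844980708664
B = (4pi*10^-7) * 2720000000000 / (4*pi * 844980708664) * 1e9
= 3418052.807106 / 10618340747055.68 * 1e9
= 321.9008 nT

321.9008


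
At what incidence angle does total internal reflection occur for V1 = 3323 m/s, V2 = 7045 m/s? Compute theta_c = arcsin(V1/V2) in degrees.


V1/V2 = 3323/7045 = 0.471682
theta_c = arcsin(0.471682) = 28.1435 degrees

28.1435


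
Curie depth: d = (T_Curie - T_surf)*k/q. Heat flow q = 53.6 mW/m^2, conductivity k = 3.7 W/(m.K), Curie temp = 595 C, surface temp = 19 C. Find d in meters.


T_Curie - T_surf = 595 - 19 = 576 C
Convert q to W/m^2: 53.6 mW/m^2 = 0.0536 W/m^2
d = 576 * 3.7 / 0.0536 = 39761.19 m

39761.19


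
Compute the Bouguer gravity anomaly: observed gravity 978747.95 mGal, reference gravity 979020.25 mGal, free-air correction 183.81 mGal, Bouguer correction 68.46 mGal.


BA = g_obs - g_ref + FAC - BC
= 978747.95 - 979020.25 + 183.81 - 68.46
= -156.95 mGal

-156.95


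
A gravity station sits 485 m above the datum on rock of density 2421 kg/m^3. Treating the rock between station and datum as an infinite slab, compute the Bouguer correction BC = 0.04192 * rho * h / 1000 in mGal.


BC = 0.04192 * rho * h / 1000
= 0.04192 * 2421 * 485 / 1000
= 49.2218 mGal

49.2218


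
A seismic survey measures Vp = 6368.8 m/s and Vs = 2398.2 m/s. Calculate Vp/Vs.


Vp/Vs = 6368.8 / 2398.2
= 2.6557

2.6557


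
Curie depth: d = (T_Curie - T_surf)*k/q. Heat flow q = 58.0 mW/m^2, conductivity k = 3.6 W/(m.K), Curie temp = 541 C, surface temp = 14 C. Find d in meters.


T_Curie - T_surf = 541 - 14 = 527 C
Convert q to W/m^2: 58.0 mW/m^2 = 0.058 W/m^2
d = 527 * 3.6 / 0.058 = 32710.34 m

32710.34


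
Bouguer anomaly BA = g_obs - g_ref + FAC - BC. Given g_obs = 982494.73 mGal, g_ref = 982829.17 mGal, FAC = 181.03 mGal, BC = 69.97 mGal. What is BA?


BA = g_obs - g_ref + FAC - BC
= 982494.73 - 982829.17 + 181.03 - 69.97
= -223.38 mGal

-223.38


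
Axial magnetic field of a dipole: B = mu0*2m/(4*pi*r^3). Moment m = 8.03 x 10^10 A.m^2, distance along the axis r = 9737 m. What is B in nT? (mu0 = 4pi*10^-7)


m = 8.03 x 10^10 = 80300000000 A.m^2
2m = 160600000000 A.m^2
r^3 = 9737^3 = 923156878553
B = (4pi*10^-7) * 160600000000 / (4*pi * 923156878553) * 1e9
= 201815.912067 / 11600731471091.96 * 1e9
= 17.3968 nT

17.3968


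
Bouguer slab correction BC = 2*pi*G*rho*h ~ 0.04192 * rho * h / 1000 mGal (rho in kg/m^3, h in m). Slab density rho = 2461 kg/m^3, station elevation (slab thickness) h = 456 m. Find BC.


BC = 0.04192 * rho * h / 1000
= 0.04192 * 2461 * 456 / 1000
= 47.0433 mGal

47.0433


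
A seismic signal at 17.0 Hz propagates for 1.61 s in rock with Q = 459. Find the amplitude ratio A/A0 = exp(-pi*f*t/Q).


pi*f*t/Q = pi*17.0*1.61/459 = 0.187332
A/A0 = exp(-0.187332) = 0.829168

0.829168


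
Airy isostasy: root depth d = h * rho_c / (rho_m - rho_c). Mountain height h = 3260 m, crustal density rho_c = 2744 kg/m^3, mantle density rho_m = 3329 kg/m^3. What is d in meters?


rho_m - rho_c = 3329 - 2744 = 585
d = 3260 * 2744 / 585
= 8945440 / 585
= 15291.35 m

15291.35


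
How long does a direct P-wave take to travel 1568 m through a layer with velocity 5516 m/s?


t = x / V
= 1568 / 5516
= 0.2843 s

0.2843


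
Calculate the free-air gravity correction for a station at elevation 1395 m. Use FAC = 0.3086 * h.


FAC = 0.3086 * h
= 0.3086 * 1395
= 430.497 mGal

430.497


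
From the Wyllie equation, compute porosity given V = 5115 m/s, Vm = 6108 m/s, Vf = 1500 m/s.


1/V - 1/Vm = 1/5115 - 1/6108 = 3.178e-05
1/Vf - 1/Vm = 1/1500 - 1/6108 = 0.00050295
phi = 3.178e-05 / 0.00050295 = 0.0632

0.0632


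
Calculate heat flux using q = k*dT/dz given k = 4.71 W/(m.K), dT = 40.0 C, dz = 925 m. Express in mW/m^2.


q = k * dT / dz * 1000
= 4.71 * 40.0 / 925 * 1000
= 0.203676 * 1000
= 203.6757 mW/m^2

203.6757


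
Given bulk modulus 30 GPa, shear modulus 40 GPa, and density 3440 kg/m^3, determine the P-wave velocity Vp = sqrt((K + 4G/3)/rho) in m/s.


First compute the effective modulus:
K + 4G/3 = 30e9 + 4*40e9/3 = 83333333333.33 Pa
Then divide by density:
83333333333.33 / 3440 = 24224806.2016 Pa/(kg/m^3)
Take the square root:
Vp = sqrt(24224806.2016) = 4921.87 m/s

4921.87


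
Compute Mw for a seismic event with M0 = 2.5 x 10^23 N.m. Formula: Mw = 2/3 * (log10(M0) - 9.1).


log10(M0) = log10(2.5 x 10^23) = 23.3979
Mw = 2/3 * (23.3979 - 9.1)
= 2/3 * 14.2979
= 9.53

9.53


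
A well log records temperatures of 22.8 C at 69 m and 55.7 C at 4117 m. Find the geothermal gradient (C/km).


dT = 55.7 - 22.8 = 32.9 C
dz = 4117 - 69 = 4048 m
gradient = dT/dz * 1000 = 32.9/4048 * 1000 = 8.1275 C/km

8.1275


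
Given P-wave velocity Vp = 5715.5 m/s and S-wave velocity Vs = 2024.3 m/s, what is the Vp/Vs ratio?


Vp/Vs = 5715.5 / 2024.3
= 2.8234

2.8234


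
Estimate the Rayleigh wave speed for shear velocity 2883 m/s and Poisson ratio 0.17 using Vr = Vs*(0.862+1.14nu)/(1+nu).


Numerator factor = 0.862 + 1.14*0.17 = 1.0558
Denominator = 1 + 0.17 = 1.17
Vr = 2883 * 1.0558 / 1.17 = 2601.6 m/s

2601.6


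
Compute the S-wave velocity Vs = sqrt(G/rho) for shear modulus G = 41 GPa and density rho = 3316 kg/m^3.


Convert G to Pa: G = 41e9 Pa
Compute G/rho = 41e9 / 3316 = 12364294.3305
Vs = sqrt(12364294.3305) = 3516.29 m/s

3516.29


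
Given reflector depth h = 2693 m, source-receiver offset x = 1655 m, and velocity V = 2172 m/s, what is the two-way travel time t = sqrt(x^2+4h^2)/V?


x^2 + 4h^2 = 1655^2 + 4*2693^2 = 2739025 + 29008996 = 31748021
sqrt(31748021) = 5634.5382
t = 5634.5382 / 2172 = 2.5942 s

2.5942


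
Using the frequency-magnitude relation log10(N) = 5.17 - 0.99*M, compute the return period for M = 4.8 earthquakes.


log10(N) = 5.17 - 0.99*4.8 = 0.418
N = 10^0.418 = 2.618183
T = 1/N = 1/2.618183 = 0.3819 years

0.3819


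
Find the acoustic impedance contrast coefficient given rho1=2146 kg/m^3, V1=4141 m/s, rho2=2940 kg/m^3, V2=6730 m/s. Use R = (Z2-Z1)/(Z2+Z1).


Z1 = 2146 * 4141 = 8886586
Z2 = 2940 * 6730 = 19786200
R = (19786200 - 8886586) / (19786200 + 8886586) = 10899614 / 28672786 = 0.3801

0.3801


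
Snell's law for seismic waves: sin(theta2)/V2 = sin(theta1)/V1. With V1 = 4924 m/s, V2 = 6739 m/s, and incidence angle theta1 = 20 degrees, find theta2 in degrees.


sin(theta1) = sin(20 deg) = 0.34202
sin(theta2) = V2/V1 * sin(theta1) = 6739/4924 * 0.34202 = 0.46809
theta2 = arcsin(0.46809) = 27.9104 degrees

27.9104


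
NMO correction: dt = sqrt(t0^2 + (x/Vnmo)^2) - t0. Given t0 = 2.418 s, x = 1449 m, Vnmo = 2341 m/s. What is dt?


x/Vnmo = 1449/2341 = 0.618966
(x/Vnmo)^2 = 0.383119
t0^2 = 5.846724
sqrt(5.846724 + 0.383119) = 2.495965
dt = 2.495965 - 2.418 = 0.077965

0.077965


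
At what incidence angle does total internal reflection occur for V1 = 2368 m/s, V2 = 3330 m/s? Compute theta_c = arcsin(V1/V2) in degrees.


V1/V2 = 2368/3330 = 0.711111
theta_c = arcsin(0.711111) = 45.3254 degrees

45.3254


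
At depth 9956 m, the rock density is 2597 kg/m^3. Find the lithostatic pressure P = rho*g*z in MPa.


P = rho * g * z / 1e6
= 2597 * 9.81 * 9956 / 1e6
= 253644730.92 / 1e6
= 253.6447 MPa

253.6447


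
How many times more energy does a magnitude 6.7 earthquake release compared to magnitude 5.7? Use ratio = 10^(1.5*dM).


M2 - M1 = 6.7 - 5.7 = 1.0
1.5 * 1.0 = 1.5
ratio = 10^1.5 = 31.62

31.62


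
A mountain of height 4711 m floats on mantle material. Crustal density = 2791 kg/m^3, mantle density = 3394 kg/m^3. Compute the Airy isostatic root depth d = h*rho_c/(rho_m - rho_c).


rho_m - rho_c = 3394 - 2791 = 603
d = 4711 * 2791 / 603
= 13148401 / 603
= 21804.98 m

21804.98


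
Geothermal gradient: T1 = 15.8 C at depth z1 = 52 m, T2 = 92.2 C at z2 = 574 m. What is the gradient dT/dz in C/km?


dT = 92.2 - 15.8 = 76.4 C
dz = 574 - 52 = 522 m
gradient = dT/dz * 1000 = 76.4/522 * 1000 = 146.3602 C/km

146.3602


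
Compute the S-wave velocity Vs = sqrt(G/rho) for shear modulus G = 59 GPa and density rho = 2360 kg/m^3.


Convert G to Pa: G = 59e9 Pa
Compute G/rho = 59e9 / 2360 = 25000000.0
Vs = sqrt(25000000.0) = 5000.0 m/s

5000.0


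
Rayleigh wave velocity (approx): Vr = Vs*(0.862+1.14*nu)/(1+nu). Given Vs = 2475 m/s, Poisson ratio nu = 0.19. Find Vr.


Numerator factor = 0.862 + 1.14*0.19 = 1.0786
Denominator = 1 + 0.19 = 1.19
Vr = 2475 * 1.0786 / 1.19 = 2243.31 m/s

2243.31


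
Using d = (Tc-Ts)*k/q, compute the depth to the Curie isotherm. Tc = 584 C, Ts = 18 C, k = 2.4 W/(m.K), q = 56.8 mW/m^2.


T_Curie - T_surf = 584 - 18 = 566 C
Convert q to W/m^2: 56.8 mW/m^2 = 0.0568 W/m^2
d = 566 * 2.4 / 0.0568 = 23915.49 m

23915.49


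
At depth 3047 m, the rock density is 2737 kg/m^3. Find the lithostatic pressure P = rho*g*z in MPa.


P = rho * g * z / 1e6
= 2737 * 9.81 * 3047 / 1e6
= 81811858.59 / 1e6
= 81.8119 MPa

81.8119


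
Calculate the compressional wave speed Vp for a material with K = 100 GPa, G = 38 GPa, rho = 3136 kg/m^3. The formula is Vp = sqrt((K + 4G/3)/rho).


First compute the effective modulus:
K + 4G/3 = 100e9 + 4*38e9/3 = 150666666666.67 Pa
Then divide by density:
150666666666.67 / 3136 = 48044217.6871 Pa/(kg/m^3)
Take the square root:
Vp = sqrt(48044217.6871) = 6931.39 m/s

6931.39


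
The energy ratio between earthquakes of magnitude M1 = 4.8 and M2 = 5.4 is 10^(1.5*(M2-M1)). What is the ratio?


M2 - M1 = 5.4 - 4.8 = 0.6
1.5 * 0.6 = 0.9
ratio = 10^0.9 = 7.94

7.94


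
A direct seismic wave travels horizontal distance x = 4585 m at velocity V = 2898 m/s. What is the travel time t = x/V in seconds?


t = x / V
= 4585 / 2898
= 1.5821 s

1.5821


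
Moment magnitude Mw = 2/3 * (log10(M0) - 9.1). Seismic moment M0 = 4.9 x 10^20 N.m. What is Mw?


log10(M0) = log10(4.9 x 10^20) = 20.6902
Mw = 2/3 * (20.6902 - 9.1)
= 2/3 * 11.5902
= 7.73

7.73


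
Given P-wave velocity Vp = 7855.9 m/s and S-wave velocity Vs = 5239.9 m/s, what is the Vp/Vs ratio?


Vp/Vs = 7855.9 / 5239.9
= 1.4992

1.4992


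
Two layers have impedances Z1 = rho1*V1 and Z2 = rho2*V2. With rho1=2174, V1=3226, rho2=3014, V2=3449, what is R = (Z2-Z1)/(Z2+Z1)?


Z1 = 2174 * 3226 = 7013324
Z2 = 3014 * 3449 = 10395286
R = (10395286 - 7013324) / (10395286 + 7013324) = 3381962 / 17408610 = 0.1943

0.1943


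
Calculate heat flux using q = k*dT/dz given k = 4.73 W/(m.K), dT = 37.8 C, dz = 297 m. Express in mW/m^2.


q = k * dT / dz * 1000
= 4.73 * 37.8 / 297 * 1000
= 0.602 * 1000
= 602.0 mW/m^2

602.0


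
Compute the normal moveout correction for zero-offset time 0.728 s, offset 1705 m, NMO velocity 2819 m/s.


x/Vnmo = 1705/2819 = 0.604824
(x/Vnmo)^2 = 0.365813
t0^2 = 0.529984
sqrt(0.529984 + 0.365813) = 0.946465
dt = 0.946465 - 0.728 = 0.218465

0.218465


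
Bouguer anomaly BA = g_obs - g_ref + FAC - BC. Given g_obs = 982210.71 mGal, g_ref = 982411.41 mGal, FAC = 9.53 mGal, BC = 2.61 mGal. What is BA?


BA = g_obs - g_ref + FAC - BC
= 982210.71 - 982411.41 + 9.53 - 2.61
= -193.78 mGal

-193.78


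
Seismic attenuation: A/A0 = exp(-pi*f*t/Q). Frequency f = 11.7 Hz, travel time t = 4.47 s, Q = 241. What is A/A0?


pi*f*t/Q = pi*11.7*4.47/241 = 0.681752
A/A0 = exp(-0.681752) = 0.50573

0.50573


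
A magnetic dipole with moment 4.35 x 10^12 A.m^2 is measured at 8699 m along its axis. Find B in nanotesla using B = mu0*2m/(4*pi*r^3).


m = 4.35 x 10^12 = 4350000000000 A.m^2
2m = 8700000000000 A.m^2
r^3 = 8699^3 = 658275956099
B = (4pi*10^-7) * 8700000000000 / (4*pi * 658275956099) * 1e9
= 10932742.434492 / 8272139630861.66 * 1e9
= 1321.6342 nT

1321.6342


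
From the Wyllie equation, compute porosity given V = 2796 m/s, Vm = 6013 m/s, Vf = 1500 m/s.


1/V - 1/Vm = 1/2796 - 1/6013 = 0.00019135
1/Vf - 1/Vm = 1/1500 - 1/6013 = 0.00050036
phi = 0.00019135 / 0.00050036 = 0.3824

0.3824


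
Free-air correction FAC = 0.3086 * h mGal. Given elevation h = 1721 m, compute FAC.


FAC = 0.3086 * h
= 0.3086 * 1721
= 531.1006 mGal

531.1006


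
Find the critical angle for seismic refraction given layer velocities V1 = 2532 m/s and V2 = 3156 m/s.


V1/V2 = 2532/3156 = 0.802281
theta_c = arcsin(0.802281) = 53.3485 degrees

53.3485


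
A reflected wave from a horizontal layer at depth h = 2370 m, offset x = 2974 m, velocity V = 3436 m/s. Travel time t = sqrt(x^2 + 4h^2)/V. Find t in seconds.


x^2 + 4h^2 = 2974^2 + 4*2370^2 = 8844676 + 22467600 = 31312276
sqrt(31312276) = 5595.7373
t = 5595.7373 / 3436 = 1.6286 s

1.6286


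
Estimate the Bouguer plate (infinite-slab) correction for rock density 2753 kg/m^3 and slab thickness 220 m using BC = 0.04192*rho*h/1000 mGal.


BC = 0.04192 * rho * h / 1000
= 0.04192 * 2753 * 220 / 1000
= 25.3893 mGal

25.3893


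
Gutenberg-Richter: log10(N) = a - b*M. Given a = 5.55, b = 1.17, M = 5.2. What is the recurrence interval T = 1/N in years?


log10(N) = 5.55 - 1.17*5.2 = -0.534
N = 10^-0.534 = 0.292415
T = 1/N = 1/0.292415 = 3.4198 years

3.4198


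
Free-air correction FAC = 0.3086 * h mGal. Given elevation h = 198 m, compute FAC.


FAC = 0.3086 * h
= 0.3086 * 198
= 61.1028 mGal

61.1028


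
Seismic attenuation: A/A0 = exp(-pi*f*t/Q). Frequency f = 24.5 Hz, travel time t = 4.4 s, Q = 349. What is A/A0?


pi*f*t/Q = pi*24.5*4.4/349 = 0.970383
A/A0 = exp(-0.970383) = 0.378938

0.378938


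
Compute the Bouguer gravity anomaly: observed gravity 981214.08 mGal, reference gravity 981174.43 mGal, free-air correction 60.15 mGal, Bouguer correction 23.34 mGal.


BA = g_obs - g_ref + FAC - BC
= 981214.08 - 981174.43 + 60.15 - 23.34
= 76.46 mGal

76.46


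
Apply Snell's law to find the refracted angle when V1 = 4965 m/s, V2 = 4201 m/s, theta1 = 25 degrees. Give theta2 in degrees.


sin(theta1) = sin(25 deg) = 0.422618
sin(theta2) = V2/V1 * sin(theta1) = 4201/4965 * 0.422618 = 0.357587
theta2 = arcsin(0.357587) = 20.9521 degrees

20.9521


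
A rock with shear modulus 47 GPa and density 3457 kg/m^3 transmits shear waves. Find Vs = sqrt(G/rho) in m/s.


Convert G to Pa: G = 47e9 Pa
Compute G/rho = 47e9 / 3457 = 13595603.1241
Vs = sqrt(13595603.1241) = 3687.22 m/s

3687.22


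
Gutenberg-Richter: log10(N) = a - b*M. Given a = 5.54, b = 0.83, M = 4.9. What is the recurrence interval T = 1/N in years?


log10(N) = 5.54 - 0.83*4.9 = 1.473
N = 10^1.473 = 29.71666
T = 1/N = 1/29.71666 = 0.0337 years

0.0337


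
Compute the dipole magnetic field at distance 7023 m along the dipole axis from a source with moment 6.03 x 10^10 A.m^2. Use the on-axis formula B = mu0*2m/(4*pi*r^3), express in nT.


m = 6.03 x 10^10 = 60300000000 A.m^2
2m = 120600000000 A.m^2
r^3 = 7023^3 = 346392121167
B = (4pi*10^-7) * 120600000000 / (4*pi * 346392121167) * 1e9
= 151550.429609 / 4352891772478.53 * 1e9
= 34.816 nT

34.816


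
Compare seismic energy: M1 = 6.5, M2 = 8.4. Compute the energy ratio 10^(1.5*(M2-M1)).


M2 - M1 = 8.4 - 6.5 = 1.9
1.5 * 1.9 = 2.85
ratio = 10^2.85 = 707.95

707.95


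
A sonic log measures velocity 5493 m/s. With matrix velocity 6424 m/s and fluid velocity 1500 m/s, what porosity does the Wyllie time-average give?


1/V - 1/Vm = 1/5493 - 1/6424 = 2.638e-05
1/Vf - 1/Vm = 1/1500 - 1/6424 = 0.000511
phi = 2.638e-05 / 0.000511 = 0.0516

0.0516


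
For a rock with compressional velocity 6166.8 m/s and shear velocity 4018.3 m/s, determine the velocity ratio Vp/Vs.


Vp/Vs = 6166.8 / 4018.3
= 1.5347

1.5347


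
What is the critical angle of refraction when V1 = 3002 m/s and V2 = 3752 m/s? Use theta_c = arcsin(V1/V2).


V1/V2 = 3002/3752 = 0.800107
theta_c = arcsin(0.800107) = 53.1403 degrees

53.1403


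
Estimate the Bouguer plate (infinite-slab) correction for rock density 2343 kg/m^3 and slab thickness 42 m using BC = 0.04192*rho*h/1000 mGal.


BC = 0.04192 * rho * h / 1000
= 0.04192 * 2343 * 42 / 1000
= 4.1252 mGal

4.1252


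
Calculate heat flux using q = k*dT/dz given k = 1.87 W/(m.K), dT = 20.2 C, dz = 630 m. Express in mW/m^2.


q = k * dT / dz * 1000
= 1.87 * 20.2 / 630 * 1000
= 0.059959 * 1000
= 59.9587 mW/m^2

59.9587


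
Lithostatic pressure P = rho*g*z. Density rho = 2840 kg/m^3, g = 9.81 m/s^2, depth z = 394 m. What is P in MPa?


P = rho * g * z / 1e6
= 2840 * 9.81 * 394 / 1e6
= 10976997.6 / 1e6
= 10.977 MPa

10.977


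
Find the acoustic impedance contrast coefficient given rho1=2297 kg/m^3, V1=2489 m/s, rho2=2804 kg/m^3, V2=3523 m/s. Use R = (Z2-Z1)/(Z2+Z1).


Z1 = 2297 * 2489 = 5717233
Z2 = 2804 * 3523 = 9878492
R = (9878492 - 5717233) / (9878492 + 5717233) = 4161259 / 15595725 = 0.2668

0.2668


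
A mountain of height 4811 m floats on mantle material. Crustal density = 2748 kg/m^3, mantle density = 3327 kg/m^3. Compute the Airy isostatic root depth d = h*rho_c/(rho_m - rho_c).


rho_m - rho_c = 3327 - 2748 = 579
d = 4811 * 2748 / 579
= 13220628 / 579
= 22833.55 m

22833.55


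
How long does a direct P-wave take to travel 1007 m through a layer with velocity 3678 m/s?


t = x / V
= 1007 / 3678
= 0.2738 s

0.2738


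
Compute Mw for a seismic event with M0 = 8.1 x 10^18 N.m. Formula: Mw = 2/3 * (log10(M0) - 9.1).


log10(M0) = log10(8.1 x 10^18) = 18.9085
Mw = 2/3 * (18.9085 - 9.1)
= 2/3 * 9.8085
= 6.54

6.54


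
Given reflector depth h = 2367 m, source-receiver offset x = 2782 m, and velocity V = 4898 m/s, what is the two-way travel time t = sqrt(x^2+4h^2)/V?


x^2 + 4h^2 = 2782^2 + 4*2367^2 = 7739524 + 22410756 = 30150280
sqrt(30150280) = 5490.9271
t = 5490.9271 / 4898 = 1.1211 s

1.1211


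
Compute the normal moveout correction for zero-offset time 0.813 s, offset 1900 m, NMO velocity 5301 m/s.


x/Vnmo = 1900/5301 = 0.358423
(x/Vnmo)^2 = 0.128467
t0^2 = 0.660969
sqrt(0.660969 + 0.128467) = 0.888502
dt = 0.888502 - 0.813 = 0.075502

0.075502


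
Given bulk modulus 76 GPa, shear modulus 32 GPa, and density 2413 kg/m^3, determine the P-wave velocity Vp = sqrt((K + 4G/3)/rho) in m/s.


First compute the effective modulus:
K + 4G/3 = 76e9 + 4*32e9/3 = 118666666666.67 Pa
Then divide by density:
118666666666.67 / 2413 = 49178063.2684 Pa/(kg/m^3)
Take the square root:
Vp = sqrt(49178063.2684) = 7012.71 m/s

7012.71


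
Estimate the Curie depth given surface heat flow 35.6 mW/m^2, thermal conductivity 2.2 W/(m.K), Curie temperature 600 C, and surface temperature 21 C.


T_Curie - T_surf = 600 - 21 = 579 C
Convert q to W/m^2: 35.6 mW/m^2 = 0.0356 W/m^2
d = 579 * 2.2 / 0.0356 = 35780.9 m

35780.9


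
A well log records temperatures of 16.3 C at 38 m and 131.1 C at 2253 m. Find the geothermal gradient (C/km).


dT = 131.1 - 16.3 = 114.8 C
dz = 2253 - 38 = 2215 m
gradient = dT/dz * 1000 = 114.8/2215 * 1000 = 51.8284 C/km

51.8284


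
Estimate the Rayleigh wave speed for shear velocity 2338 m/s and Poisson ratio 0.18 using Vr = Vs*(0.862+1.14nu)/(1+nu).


Numerator factor = 0.862 + 1.14*0.18 = 1.0672
Denominator = 1 + 0.18 = 1.18
Vr = 2338 * 1.0672 / 1.18 = 2114.5 m/s

2114.5


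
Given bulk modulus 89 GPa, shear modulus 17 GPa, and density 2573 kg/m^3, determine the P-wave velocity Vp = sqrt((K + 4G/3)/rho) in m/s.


First compute the effective modulus:
K + 4G/3 = 89e9 + 4*17e9/3 = 111666666666.67 Pa
Then divide by density:
111666666666.67 / 2573 = 43399404.0679 Pa/(kg/m^3)
Take the square root:
Vp = sqrt(43399404.0679) = 6587.82 m/s

6587.82


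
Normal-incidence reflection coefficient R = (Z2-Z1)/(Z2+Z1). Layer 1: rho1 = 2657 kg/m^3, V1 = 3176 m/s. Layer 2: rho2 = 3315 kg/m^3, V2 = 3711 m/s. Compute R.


Z1 = 2657 * 3176 = 8438632
Z2 = 3315 * 3711 = 12301965
R = (12301965 - 8438632) / (12301965 + 8438632) = 3863333 / 20740597 = 0.1863

0.1863


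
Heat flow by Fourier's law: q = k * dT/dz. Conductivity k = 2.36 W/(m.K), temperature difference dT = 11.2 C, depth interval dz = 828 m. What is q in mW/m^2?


q = k * dT / dz * 1000
= 2.36 * 11.2 / 828 * 1000
= 0.031923 * 1000
= 31.9227 mW/m^2

31.9227


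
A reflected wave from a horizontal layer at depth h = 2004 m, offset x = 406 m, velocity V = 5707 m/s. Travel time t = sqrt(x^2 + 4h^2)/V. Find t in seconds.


x^2 + 4h^2 = 406^2 + 4*2004^2 = 164836 + 16064064 = 16228900
sqrt(16228900) = 4028.5109
t = 4028.5109 / 5707 = 0.7059 s

0.7059


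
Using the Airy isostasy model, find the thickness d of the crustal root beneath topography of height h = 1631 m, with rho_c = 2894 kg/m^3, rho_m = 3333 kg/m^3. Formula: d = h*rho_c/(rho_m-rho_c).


rho_m - rho_c = 3333 - 2894 = 439
d = 1631 * 2894 / 439
= 4720114 / 439
= 10751.97 m

10751.97


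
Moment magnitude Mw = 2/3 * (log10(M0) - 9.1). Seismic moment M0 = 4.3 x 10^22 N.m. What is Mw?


log10(M0) = log10(4.3 x 10^22) = 22.6335
Mw = 2/3 * (22.6335 - 9.1)
= 2/3 * 13.5335
= 9.02

9.02


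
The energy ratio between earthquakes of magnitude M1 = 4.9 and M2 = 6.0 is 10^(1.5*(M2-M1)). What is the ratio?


M2 - M1 = 6.0 - 4.9 = 1.1
1.5 * 1.1 = 1.65
ratio = 10^1.65 = 44.67

44.67


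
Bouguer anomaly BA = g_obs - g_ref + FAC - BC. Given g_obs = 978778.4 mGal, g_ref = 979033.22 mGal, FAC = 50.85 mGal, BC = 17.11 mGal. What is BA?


BA = g_obs - g_ref + FAC - BC
= 978778.4 - 979033.22 + 50.85 - 17.11
= -221.08 mGal

-221.08


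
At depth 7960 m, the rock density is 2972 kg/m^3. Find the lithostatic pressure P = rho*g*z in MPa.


P = rho * g * z / 1e6
= 2972 * 9.81 * 7960 / 1e6
= 232076347.2 / 1e6
= 232.0763 MPa

232.0763


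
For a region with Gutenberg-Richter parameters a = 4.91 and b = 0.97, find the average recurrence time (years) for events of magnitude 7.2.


log10(N) = 4.91 - 0.97*7.2 = -2.074
N = 10^-2.074 = 0.008433
T = 1/N = 1/0.008433 = 118.5769 years

118.5769


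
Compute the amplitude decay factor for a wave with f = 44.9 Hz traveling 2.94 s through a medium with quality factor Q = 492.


pi*f*t/Q = pi*44.9*2.94/492 = 0.842905
A/A0 = exp(-0.842905) = 0.430458

0.430458


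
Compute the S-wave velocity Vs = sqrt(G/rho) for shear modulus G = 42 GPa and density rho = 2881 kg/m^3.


Convert G to Pa: G = 42e9 Pa
Compute G/rho = 42e9 / 2881 = 14578271.4335
Vs = sqrt(14578271.4335) = 3818.15 m/s

3818.15


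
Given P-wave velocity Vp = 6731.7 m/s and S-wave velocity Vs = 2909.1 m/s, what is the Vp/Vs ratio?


Vp/Vs = 6731.7 / 2909.1
= 2.314

2.314


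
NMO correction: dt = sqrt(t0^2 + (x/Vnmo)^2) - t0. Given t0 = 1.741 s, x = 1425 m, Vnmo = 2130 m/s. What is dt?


x/Vnmo = 1425/2130 = 0.669014
(x/Vnmo)^2 = 0.44758
t0^2 = 3.031081
sqrt(3.031081 + 0.44758) = 1.865117
dt = 1.865117 - 1.741 = 0.124117

0.124117


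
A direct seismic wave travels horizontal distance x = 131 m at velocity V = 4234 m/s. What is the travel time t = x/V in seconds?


t = x / V
= 131 / 4234
= 0.0309 s

0.0309


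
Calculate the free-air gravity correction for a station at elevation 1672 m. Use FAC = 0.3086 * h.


FAC = 0.3086 * h
= 0.3086 * 1672
= 515.9792 mGal

515.9792


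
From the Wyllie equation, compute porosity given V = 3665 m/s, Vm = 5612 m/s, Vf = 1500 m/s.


1/V - 1/Vm = 1/3665 - 1/5612 = 9.466e-05
1/Vf - 1/Vm = 1/1500 - 1/5612 = 0.00048848
phi = 9.466e-05 / 0.00048848 = 0.1938

0.1938


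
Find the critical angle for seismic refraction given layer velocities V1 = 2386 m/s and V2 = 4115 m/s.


V1/V2 = 2386/4115 = 0.57983
theta_c = arcsin(0.57983) = 35.4386 degrees

35.4386


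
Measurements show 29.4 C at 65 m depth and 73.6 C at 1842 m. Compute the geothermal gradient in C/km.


dT = 73.6 - 29.4 = 44.2 C
dz = 1842 - 65 = 1777 m
gradient = dT/dz * 1000 = 44.2/1777 * 1000 = 24.8734 C/km

24.8734


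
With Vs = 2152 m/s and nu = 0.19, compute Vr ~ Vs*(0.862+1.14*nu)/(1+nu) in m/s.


Numerator factor = 0.862 + 1.14*0.19 = 1.0786
Denominator = 1 + 0.19 = 1.19
Vr = 2152 * 1.0786 / 1.19 = 1950.54 m/s

1950.54


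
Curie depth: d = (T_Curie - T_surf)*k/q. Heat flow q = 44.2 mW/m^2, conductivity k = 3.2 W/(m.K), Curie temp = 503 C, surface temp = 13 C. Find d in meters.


T_Curie - T_surf = 503 - 13 = 490 C
Convert q to W/m^2: 44.2 mW/m^2 = 0.0442 W/m^2
d = 490 * 3.2 / 0.0442 = 35475.11 m

35475.11


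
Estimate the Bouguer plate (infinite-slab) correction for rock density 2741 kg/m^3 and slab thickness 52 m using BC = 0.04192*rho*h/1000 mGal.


BC = 0.04192 * rho * h / 1000
= 0.04192 * 2741 * 52 / 1000
= 5.9749 mGal

5.9749


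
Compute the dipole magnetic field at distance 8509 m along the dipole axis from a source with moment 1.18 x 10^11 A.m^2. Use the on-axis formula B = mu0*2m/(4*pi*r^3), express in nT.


m = 1.18 x 10^11 = 118000000000 A.m^2
2m = 236000000000 A.m^2
r^3 = 8509^3 = 616077816229
B = (4pi*10^-7) * 236000000000 / (4*pi * 616077816229) * 1e9
= 296566.346499 / 7741862166018.68 * 1e9
= 38.3068 nT

38.3068


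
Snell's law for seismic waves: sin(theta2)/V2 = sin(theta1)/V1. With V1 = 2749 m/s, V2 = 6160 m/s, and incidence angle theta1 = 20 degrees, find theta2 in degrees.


sin(theta1) = sin(20 deg) = 0.34202
sin(theta2) = V2/V1 * sin(theta1) = 6160/2749 * 0.34202 = 0.766404
theta2 = arcsin(0.766404) = 50.032 degrees

50.032


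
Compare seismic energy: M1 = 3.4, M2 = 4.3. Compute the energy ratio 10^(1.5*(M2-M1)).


M2 - M1 = 4.3 - 3.4 = 0.9
1.5 * 0.9 = 1.35
ratio = 10^1.35 = 22.39

22.39


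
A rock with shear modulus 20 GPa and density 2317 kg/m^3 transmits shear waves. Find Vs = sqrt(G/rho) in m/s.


Convert G to Pa: G = 20e9 Pa
Compute G/rho = 20e9 / 2317 = 8631851.5322
Vs = sqrt(8631851.5322) = 2938.0 m/s

2938.0


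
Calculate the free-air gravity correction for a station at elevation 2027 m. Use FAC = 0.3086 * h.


FAC = 0.3086 * h
= 0.3086 * 2027
= 625.5322 mGal

625.5322


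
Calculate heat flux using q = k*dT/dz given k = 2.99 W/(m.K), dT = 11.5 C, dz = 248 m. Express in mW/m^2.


q = k * dT / dz * 1000
= 2.99 * 11.5 / 248 * 1000
= 0.138649 * 1000
= 138.6492 mW/m^2

138.6492


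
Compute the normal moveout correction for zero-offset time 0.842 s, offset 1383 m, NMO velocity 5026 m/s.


x/Vnmo = 1383/5026 = 0.275169
(x/Vnmo)^2 = 0.075718
t0^2 = 0.708964
sqrt(0.708964 + 0.075718) = 0.885823
dt = 0.885823 - 0.842 = 0.043823

0.043823


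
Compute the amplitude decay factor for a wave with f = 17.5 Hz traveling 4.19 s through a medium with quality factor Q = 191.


pi*f*t/Q = pi*17.5*4.19/191 = 1.206059
A/A0 = exp(-1.206059) = 0.299375

0.299375


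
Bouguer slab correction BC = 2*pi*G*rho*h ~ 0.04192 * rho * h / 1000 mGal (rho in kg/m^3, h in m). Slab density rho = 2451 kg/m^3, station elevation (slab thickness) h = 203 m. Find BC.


BC = 0.04192 * rho * h / 1000
= 0.04192 * 2451 * 203 / 1000
= 20.8574 mGal

20.8574


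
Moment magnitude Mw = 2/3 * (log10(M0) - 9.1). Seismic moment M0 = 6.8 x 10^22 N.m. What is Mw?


log10(M0) = log10(6.8 x 10^22) = 22.8325
Mw = 2/3 * (22.8325 - 9.1)
= 2/3 * 13.7325
= 9.16

9.16


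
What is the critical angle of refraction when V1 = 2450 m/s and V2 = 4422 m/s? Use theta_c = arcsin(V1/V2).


V1/V2 = 2450/4422 = 0.554048
theta_c = arcsin(0.554048) = 33.6452 degrees

33.6452


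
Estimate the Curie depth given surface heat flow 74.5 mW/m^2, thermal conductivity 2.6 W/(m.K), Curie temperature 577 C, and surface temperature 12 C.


T_Curie - T_surf = 577 - 12 = 565 C
Convert q to W/m^2: 74.5 mW/m^2 = 0.0745 W/m^2
d = 565 * 2.6 / 0.0745 = 19718.12 m

19718.12


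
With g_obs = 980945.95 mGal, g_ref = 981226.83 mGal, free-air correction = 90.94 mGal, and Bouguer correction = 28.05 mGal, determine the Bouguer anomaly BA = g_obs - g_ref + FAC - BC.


BA = g_obs - g_ref + FAC - BC
= 980945.95 - 981226.83 + 90.94 - 28.05
= -217.99 mGal

-217.99


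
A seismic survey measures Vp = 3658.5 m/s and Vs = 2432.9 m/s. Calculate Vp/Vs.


Vp/Vs = 3658.5 / 2432.9
= 1.5038

1.5038


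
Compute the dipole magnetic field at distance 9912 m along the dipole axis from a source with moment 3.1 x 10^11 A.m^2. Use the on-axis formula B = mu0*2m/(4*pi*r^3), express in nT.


m = 3.1 x 10^11 = 310000000000 A.m^2
2m = 620000000000 A.m^2
r^3 = 9912^3 = 973831638528
B = (4pi*10^-7) * 620000000000 / (4*pi * 973831638528) * 1e9
= 779114.97809 / 12237529285731.5 * 1e9
= 63.666 nT

63.666


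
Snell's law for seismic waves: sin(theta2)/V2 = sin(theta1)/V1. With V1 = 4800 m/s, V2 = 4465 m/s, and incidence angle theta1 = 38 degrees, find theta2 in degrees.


sin(theta1) = sin(38 deg) = 0.615661
sin(theta2) = V2/V1 * sin(theta1) = 4465/4800 * 0.615661 = 0.572693
theta2 = arcsin(0.572693) = 34.9383 degrees

34.9383


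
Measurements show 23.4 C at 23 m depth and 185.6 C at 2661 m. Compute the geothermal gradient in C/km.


dT = 185.6 - 23.4 = 162.2 C
dz = 2661 - 23 = 2638 m
gradient = dT/dz * 1000 = 162.2/2638 * 1000 = 61.486 C/km

61.486


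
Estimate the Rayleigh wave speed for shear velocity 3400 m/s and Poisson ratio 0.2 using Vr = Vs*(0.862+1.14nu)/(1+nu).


Numerator factor = 0.862 + 1.14*0.2 = 1.09
Denominator = 1 + 0.2 = 1.2
Vr = 3400 * 1.09 / 1.2 = 3088.33 m/s

3088.33


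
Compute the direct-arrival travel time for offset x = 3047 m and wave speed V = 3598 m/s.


t = x / V
= 3047 / 3598
= 0.8469 s

0.8469


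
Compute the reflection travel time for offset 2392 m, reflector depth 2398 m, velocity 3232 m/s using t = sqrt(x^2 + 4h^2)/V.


x^2 + 4h^2 = 2392^2 + 4*2398^2 = 5721664 + 23001616 = 28723280
sqrt(28723280) = 5359.4104
t = 5359.4104 / 3232 = 1.6582 s

1.6582


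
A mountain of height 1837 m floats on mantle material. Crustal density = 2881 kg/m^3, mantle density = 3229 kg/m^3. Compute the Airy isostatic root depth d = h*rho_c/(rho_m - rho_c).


rho_m - rho_c = 3229 - 2881 = 348
d = 1837 * 2881 / 348
= 5292397 / 348
= 15208.04 m

15208.04


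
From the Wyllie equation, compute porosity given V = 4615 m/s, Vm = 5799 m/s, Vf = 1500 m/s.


1/V - 1/Vm = 1/4615 - 1/5799 = 4.424e-05
1/Vf - 1/Vm = 1/1500 - 1/5799 = 0.00049422
phi = 4.424e-05 / 0.00049422 = 0.0895

0.0895


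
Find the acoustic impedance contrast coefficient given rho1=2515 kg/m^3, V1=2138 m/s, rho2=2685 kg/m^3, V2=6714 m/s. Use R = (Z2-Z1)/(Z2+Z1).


Z1 = 2515 * 2138 = 5377070
Z2 = 2685 * 6714 = 18027090
R = (18027090 - 5377070) / (18027090 + 5377070) = 12650020 / 23404160 = 0.5405

0.5405


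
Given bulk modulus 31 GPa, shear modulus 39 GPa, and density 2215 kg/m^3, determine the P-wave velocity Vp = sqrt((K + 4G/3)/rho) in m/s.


First compute the effective modulus:
K + 4G/3 = 31e9 + 4*39e9/3 = 83000000000.0 Pa
Then divide by density:
83000000000.0 / 2215 = 37471783.2957 Pa/(kg/m^3)
Take the square root:
Vp = sqrt(37471783.2957) = 6121.42 m/s

6121.42


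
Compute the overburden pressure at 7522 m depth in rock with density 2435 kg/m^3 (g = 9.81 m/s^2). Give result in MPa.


P = rho * g * z / 1e6
= 2435 * 9.81 * 7522 / 1e6
= 179680646.7 / 1e6
= 179.6806 MPa

179.6806


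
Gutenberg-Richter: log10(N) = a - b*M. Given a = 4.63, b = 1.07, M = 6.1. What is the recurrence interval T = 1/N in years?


log10(N) = 4.63 - 1.07*6.1 = -1.897
N = 10^-1.897 = 0.012677
T = 1/N = 1/0.012677 = 78.886 years

78.886


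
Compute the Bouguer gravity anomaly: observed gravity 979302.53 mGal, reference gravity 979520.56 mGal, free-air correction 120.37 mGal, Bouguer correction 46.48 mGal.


BA = g_obs - g_ref + FAC - BC
= 979302.53 - 979520.56 + 120.37 - 46.48
= -144.14 mGal

-144.14


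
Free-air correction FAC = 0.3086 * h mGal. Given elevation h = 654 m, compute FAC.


FAC = 0.3086 * h
= 0.3086 * 654
= 201.8244 mGal

201.8244


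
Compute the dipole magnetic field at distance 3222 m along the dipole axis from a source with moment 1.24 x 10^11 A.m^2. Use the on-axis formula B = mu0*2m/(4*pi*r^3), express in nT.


m = 1.24 x 10^11 = 124000000000 A.m^2
2m = 248000000000 A.m^2
r^3 = 3222^3 = 33448497048
B = (4pi*10^-7) * 248000000000 / (4*pi * 33448497048) * 1e9
= 311645.991236 / 420326210398.47 * 1e9
= 741.4384 nT

741.4384


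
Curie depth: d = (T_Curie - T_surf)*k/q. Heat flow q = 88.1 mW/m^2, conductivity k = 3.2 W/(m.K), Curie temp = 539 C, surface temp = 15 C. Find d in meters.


T_Curie - T_surf = 539 - 15 = 524 C
Convert q to W/m^2: 88.1 mW/m^2 = 0.0881 W/m^2
d = 524 * 3.2 / 0.0881 = 19032.92 m

19032.92


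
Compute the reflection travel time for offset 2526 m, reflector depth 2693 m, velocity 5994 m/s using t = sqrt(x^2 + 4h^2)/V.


x^2 + 4h^2 = 2526^2 + 4*2693^2 = 6380676 + 29008996 = 35389672
sqrt(35389672) = 5948.9219
t = 5948.9219 / 5994 = 0.9925 s

0.9925


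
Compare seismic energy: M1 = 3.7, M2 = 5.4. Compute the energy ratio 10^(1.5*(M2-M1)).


M2 - M1 = 5.4 - 3.7 = 1.7
1.5 * 1.7 = 2.55
ratio = 10^2.55 = 354.81

354.81


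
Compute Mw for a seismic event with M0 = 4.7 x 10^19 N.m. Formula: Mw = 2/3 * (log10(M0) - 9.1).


log10(M0) = log10(4.7 x 10^19) = 19.6721
Mw = 2/3 * (19.6721 - 9.1)
= 2/3 * 10.5721
= 7.05

7.05


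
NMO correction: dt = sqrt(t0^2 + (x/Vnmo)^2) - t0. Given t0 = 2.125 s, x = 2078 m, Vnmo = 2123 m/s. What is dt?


x/Vnmo = 2078/2123 = 0.978804
(x/Vnmo)^2 = 0.958056
t0^2 = 4.515625
sqrt(4.515625 + 0.958056) = 2.33959
dt = 2.33959 - 2.125 = 0.21459

0.21459


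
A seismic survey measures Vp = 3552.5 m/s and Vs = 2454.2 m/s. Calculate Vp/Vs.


Vp/Vs = 3552.5 / 2454.2
= 1.4475

1.4475


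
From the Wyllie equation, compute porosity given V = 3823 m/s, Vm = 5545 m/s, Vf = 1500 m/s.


1/V - 1/Vm = 1/3823 - 1/5545 = 8.123e-05
1/Vf - 1/Vm = 1/1500 - 1/5545 = 0.00048632
phi = 8.123e-05 / 0.00048632 = 0.167

0.167


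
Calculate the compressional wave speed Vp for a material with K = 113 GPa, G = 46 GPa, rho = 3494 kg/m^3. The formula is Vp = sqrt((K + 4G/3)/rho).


First compute the effective modulus:
K + 4G/3 = 113e9 + 4*46e9/3 = 174333333333.33 Pa
Then divide by density:
174333333333.33 / 3494 = 49895058.195 Pa/(kg/m^3)
Take the square root:
Vp = sqrt(49895058.195) = 7063.64 m/s

7063.64


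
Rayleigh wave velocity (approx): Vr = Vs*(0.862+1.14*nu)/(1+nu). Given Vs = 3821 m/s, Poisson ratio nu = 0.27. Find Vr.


Numerator factor = 0.862 + 1.14*0.27 = 1.1698
Denominator = 1 + 0.27 = 1.27
Vr = 3821 * 1.1698 / 1.27 = 3519.53 m/s

3519.53


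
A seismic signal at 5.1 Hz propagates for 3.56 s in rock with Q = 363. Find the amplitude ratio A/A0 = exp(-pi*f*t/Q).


pi*f*t/Q = pi*5.1*3.56/363 = 0.157132
A/A0 = exp(-0.157132) = 0.854592

0.854592


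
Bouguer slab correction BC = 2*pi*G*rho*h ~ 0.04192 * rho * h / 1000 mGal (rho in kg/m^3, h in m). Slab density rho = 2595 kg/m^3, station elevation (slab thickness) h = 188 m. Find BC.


BC = 0.04192 * rho * h / 1000
= 0.04192 * 2595 * 188 / 1000
= 20.4511 mGal

20.4511


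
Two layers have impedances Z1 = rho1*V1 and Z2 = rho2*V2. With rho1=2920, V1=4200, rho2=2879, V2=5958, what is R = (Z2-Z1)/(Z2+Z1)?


Z1 = 2920 * 4200 = 12264000
Z2 = 2879 * 5958 = 17153082
R = (17153082 - 12264000) / (17153082 + 12264000) = 4889082 / 29417082 = 0.1662

0.1662


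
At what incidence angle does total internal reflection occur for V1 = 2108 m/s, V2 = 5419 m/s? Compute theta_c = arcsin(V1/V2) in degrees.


V1/V2 = 2108/5419 = 0.389002
theta_c = arcsin(0.389002) = 22.8924 degrees

22.8924


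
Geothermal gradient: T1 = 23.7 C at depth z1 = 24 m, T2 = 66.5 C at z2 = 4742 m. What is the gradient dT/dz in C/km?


dT = 66.5 - 23.7 = 42.8 C
dz = 4742 - 24 = 4718 m
gradient = dT/dz * 1000 = 42.8/4718 * 1000 = 9.0716 C/km

9.0716


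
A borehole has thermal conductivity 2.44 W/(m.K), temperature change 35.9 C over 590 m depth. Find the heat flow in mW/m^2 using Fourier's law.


q = k * dT / dz * 1000
= 2.44 * 35.9 / 590 * 1000
= 0.148468 * 1000
= 148.4678 mW/m^2

148.4678


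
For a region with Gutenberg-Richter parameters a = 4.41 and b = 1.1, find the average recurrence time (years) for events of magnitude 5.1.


log10(N) = 4.41 - 1.1*5.1 = -1.2
N = 10^-1.2 = 0.063096
T = 1/N = 1/0.063096 = 15.8489 years

15.8489


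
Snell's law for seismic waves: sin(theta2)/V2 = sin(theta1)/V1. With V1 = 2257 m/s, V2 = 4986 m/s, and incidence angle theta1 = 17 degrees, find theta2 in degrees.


sin(theta1) = sin(17 deg) = 0.292372
sin(theta2) = V2/V1 * sin(theta1) = 4986/2257 * 0.292372 = 0.645886
theta2 = arcsin(0.645886) = 40.2322 degrees

40.2322


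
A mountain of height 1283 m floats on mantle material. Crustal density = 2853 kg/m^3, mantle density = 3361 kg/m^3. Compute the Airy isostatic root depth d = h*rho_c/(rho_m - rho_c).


rho_m - rho_c = 3361 - 2853 = 508
d = 1283 * 2853 / 508
= 3660399 / 508
= 7205.51 m

7205.51


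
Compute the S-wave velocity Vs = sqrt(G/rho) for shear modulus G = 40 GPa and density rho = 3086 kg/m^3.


Convert G to Pa: G = 40e9 Pa
Compute G/rho = 40e9 / 3086 = 12961762.7997
Vs = sqrt(12961762.7997) = 3600.24 m/s

3600.24


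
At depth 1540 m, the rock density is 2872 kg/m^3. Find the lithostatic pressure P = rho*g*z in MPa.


P = rho * g * z / 1e6
= 2872 * 9.81 * 1540 / 1e6
= 43388452.8 / 1e6
= 43.3885 MPa

43.3885


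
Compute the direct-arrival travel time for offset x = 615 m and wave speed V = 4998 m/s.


t = x / V
= 615 / 4998
= 0.123 s

0.123


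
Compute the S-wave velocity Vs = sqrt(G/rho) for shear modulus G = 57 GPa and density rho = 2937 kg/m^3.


Convert G to Pa: G = 57e9 Pa
Compute G/rho = 57e9 / 2937 = 19407558.7334
Vs = sqrt(19407558.7334) = 4405.4 m/s

4405.4


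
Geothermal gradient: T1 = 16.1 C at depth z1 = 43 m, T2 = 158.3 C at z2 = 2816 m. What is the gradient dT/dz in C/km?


dT = 158.3 - 16.1 = 142.2 C
dz = 2816 - 43 = 2773 m
gradient = dT/dz * 1000 = 142.2/2773 * 1000 = 51.2802 C/km

51.2802


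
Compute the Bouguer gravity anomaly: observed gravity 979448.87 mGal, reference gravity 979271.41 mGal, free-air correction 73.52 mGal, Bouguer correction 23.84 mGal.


BA = g_obs - g_ref + FAC - BC
= 979448.87 - 979271.41 + 73.52 - 23.84
= 227.14 mGal

227.14


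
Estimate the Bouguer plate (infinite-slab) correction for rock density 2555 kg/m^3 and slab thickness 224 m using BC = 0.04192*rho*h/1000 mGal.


BC = 0.04192 * rho * h / 1000
= 0.04192 * 2555 * 224 / 1000
= 23.9917 mGal

23.9917


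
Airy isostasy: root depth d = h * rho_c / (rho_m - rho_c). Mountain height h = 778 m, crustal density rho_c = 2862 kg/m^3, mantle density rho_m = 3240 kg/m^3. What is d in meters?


rho_m - rho_c = 3240 - 2862 = 378
d = 778 * 2862 / 378
= 2226636 / 378
= 5890.57 m

5890.57


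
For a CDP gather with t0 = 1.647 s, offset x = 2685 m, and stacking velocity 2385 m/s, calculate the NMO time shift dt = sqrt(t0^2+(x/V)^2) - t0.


x/Vnmo = 2685/2385 = 1.125786
(x/Vnmo)^2 = 1.267394
t0^2 = 2.712609
sqrt(2.712609 + 1.267394) = 1.994995
dt = 1.994995 - 1.647 = 0.347995

0.347995
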